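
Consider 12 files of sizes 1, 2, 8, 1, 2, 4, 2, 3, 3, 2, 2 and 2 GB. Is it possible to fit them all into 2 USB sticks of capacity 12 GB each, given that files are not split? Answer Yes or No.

No

Total = 32 GB; ⌈32/12⌉ = 3.
At least 3 USB sticks are required, but only 2 are allowed.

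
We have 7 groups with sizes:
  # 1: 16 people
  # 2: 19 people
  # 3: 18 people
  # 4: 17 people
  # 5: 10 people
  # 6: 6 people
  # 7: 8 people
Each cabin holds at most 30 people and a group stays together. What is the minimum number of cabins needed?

Total = 19 + 18 + 17 + 16 + 10 + 8 + 6 = 94 people.
Lower bound: ⌈94/30⌉ = 4 cabins.
A packing using 4 cabins:
  cabin 1: 19 + 10 = 29
  cabin 2: 18 + 8 = 26
  cabin 3: 17 + 6 = 23
  cabin 4: 16 = 16
This matches the lower bound, so 4 is optimal.

4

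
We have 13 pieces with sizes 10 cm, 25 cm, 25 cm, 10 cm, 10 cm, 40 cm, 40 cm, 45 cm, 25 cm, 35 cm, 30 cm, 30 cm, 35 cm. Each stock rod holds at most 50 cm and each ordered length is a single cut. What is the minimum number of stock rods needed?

9

Total = 45 + 40 + 40 + 35 + 35 + 30 + 30 + 25 + 25 + 25 + 10 + 10 + 10 = 360 cm.
Lower bound: ⌈360/50⌉ = 8 stock rods.
A packing using 9 stock rods:
  stock rod 1: 45 = 45
  stock rod 2: 40 + 10 = 50
  stock rod 3: 40 + 10 = 50
  stock rod 4: 35 + 10 = 45
  stock rod 5: 35 = 35
  stock rod 6: 30 = 30
  stock rod 7: 30 = 30
  stock rod 8: 25 + 25 = 50
  stock rod 9: 25 = 25
No arrangement into 8 stock rods stays within capacity, so 9 is optimal.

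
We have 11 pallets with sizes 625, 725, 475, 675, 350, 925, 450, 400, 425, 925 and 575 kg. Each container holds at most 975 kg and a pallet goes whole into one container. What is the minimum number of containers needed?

8

Total = 925 + 925 + 725 + 675 + 625 + 575 + 475 + 450 + 425 + 400 + 350 = 6550 kg.
Lower bound: ⌈6550/975⌉ = 7 containers.
A packing using 8 containers:
  container 1: 925 = 925
  container 2: 925 = 925
  container 3: 725 = 725
  container 4: 675 = 675
  container 5: 625 + 350 = 975
  container 6: 575 + 400 = 975
  container 7: 475 + 450 = 925
  container 8: 425 = 425
No arrangement into 7 containers stays within capacity, so 8 is optimal.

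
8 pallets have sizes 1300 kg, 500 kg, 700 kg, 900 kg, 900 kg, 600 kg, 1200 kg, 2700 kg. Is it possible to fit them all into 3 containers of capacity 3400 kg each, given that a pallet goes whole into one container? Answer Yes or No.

Yes

A valid assignment using 3 containers:
  container 1: 2700 + 700 = 3400
  container 2: 1300 + 1200 + 900 = 3400
  container 3: 900 + 600 + 500 = 2000
Every load is within 3400 kg, so 3 containers suffice.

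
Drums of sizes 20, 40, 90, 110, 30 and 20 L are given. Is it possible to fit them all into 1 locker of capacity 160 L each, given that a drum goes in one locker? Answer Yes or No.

Total = 310 L; ⌈310/160⌉ = 2.
At least 2 storage lockers are required, but only 1 is allowed.

No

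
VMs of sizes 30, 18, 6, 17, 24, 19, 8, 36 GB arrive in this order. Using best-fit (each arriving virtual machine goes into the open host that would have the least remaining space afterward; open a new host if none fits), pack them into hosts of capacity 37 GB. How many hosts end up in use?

  30 → host 1 (new)  [load 30/37]
  18 → host 2 (new)  [load 18/37]
  6 → host 1  [load 36/37]
  17 → host 2  [load 35/37]
  24 → host 3 (new)  [load 24/37]
  19 → host 4 (new)  [load 19/37]
  8 → host 3  [load 32/37]
  36 → host 5 (new)  [load 36/37]
5 hosts opened.

5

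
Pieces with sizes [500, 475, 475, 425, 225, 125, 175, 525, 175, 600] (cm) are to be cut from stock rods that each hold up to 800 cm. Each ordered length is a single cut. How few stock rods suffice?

Total = 600 + 525 + 500 + 475 + 475 + 425 + 225 + 175 + 175 + 125 = 3700 cm.
Lower bound: ⌈3700/800⌉ = 5 stock rods.
Also, 6 pieces each exceed 400 cm, and no two of those can share a stock rod, so at least 6 stock rods are needed.
A packing using 6 stock rods:
  stock rod 1: 600 + 175 = 775
  stock rod 2: 525 + 225 = 750
  stock rod 3: 500 + 175 + 125 = 800
  stock rod 4: 475 = 475
  stock rod 5: 475 = 475
  stock rod 6: 425 = 425
This matches the lower bound, so 6 is optimal.

6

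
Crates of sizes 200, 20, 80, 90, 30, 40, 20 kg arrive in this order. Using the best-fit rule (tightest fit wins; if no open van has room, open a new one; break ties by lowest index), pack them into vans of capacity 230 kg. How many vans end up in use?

  200 → van 1 (new)  [load 200/230]
  20 → van 1  [load 220/230]
  80 → van 2 (new)  [load 80/230]
  90 → van 2  [load 170/230]
  30 → van 2  [load 200/230]
  40 → van 3 (new)  [load 40/230]
  20 → van 2  [load 220/230]
3 vans opened.

3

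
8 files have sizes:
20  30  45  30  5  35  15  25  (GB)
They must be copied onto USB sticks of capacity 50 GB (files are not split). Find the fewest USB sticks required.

5

Total = 45 + 35 + 30 + 30 + 25 + 20 + 15 + 5 = 205 GB.
Lower bound: ⌈205/50⌉ = 5 USB sticks.
A packing using 5 USB sticks:
  USB stick 1: 45 + 5 = 50
  USB stick 2: 35 + 15 = 50
  USB stick 3: 30 + 20 = 50
  USB stick 4: 30 = 30
  USB stick 5: 25 = 25
This matches the lower bound, so 5 is optimal.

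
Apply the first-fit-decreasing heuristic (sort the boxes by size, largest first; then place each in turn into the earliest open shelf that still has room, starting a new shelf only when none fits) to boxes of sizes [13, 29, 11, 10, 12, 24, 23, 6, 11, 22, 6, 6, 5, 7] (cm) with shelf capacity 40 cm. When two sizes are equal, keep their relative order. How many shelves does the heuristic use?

5

Sorted descending: 29, 24, 23, 22, 13, 12, 11, 11, 10, 7, 6, 6, 6, 5.
  29 → shelf 1 (new)  [load 29/40]
  24 → shelf 2 (new)  [load 24/40]
  23 → shelf 3 (new)  [load 23/40]
  22 → shelf 4 (new)  [load 22/40]
  13 → shelf 2  [load 37/40]
  12 → shelf 3  [load 35/40]
  11 → shelf 1  [load 40/40]
  11 → shelf 4  [load 33/40]
  10 → shelf 5 (new)  [load 10/40]
  7 → shelf 4  [load 40/40]
  6 → shelf 5  [load 16/40]
  6 → shelf 5  [load 22/40]
  6 → shelf 5  [load 28/40]
  5 → shelf 3  [load 40/40]
5 shelves opened.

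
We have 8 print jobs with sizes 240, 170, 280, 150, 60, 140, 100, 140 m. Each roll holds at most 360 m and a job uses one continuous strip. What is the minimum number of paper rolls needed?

4

Total = 280 + 240 + 170 + 150 + 140 + 140 + 100 + 60 = 1280 m.
Lower bound: ⌈1280/360⌉ = 4 paper rolls.
A packing using 4 paper rolls:
  roll 1: 280 + 60 = 340
  roll 2: 240 + 100 = 340
  roll 3: 170 + 150 = 320
  roll 4: 140 + 140 = 280
This matches the lower bound, so 4 is optimal.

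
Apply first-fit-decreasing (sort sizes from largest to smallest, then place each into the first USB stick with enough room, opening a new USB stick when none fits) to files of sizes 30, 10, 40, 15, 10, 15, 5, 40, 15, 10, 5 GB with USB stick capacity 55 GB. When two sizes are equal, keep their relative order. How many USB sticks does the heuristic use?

Sorted descending: 40, 40, 30, 15, 15, 15, 10, 10, 10, 5, 5.
  40 → USB stick 1 (new)  [load 40/55]
  40 → USB stick 2 (new)  [load 40/55]
  30 → USB stick 3 (new)  [load 30/55]
  15 → USB stick 1  [load 55/55]
  15 → USB stick 2  [load 55/55]
  15 → USB stick 3  [load 45/55]
  10 → USB stick 3  [load 55/55]
  10 → USB stick 4 (new)  [load 10/55]
  10 → USB stick 4  [load 20/55]
  5 → USB stick 4  [load 25/55]
  5 → USB stick 4  [load 30/55]
4 USB sticks opened.

4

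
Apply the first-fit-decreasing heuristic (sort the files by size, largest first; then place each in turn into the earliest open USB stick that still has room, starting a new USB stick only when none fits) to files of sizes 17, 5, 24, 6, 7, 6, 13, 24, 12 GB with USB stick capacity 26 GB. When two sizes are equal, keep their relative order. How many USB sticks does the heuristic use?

5

Sorted descending: 24, 24, 17, 13, 12, 7, 6, 6, 5.
  24 → USB stick 1 (new)  [load 24/26]
  24 → USB stick 2 (new)  [load 24/26]
  17 → USB stick 3 (new)  [load 17/26]
  13 → USB stick 4 (new)  [load 13/26]
  12 → USB stick 4  [load 25/26]
  7 → USB stick 3  [load 24/26]
  6 → USB stick 5 (new)  [load 6/26]
  6 → USB stick 5  [load 12/26]
  5 → USB stick 5  [load 17/26]
5 USB sticks opened.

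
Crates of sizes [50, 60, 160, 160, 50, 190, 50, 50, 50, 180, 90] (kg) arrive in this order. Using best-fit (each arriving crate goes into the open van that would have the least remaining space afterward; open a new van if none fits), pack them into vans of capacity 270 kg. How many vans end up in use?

  50 → van 1 (new)  [load 50/270]
  60 → van 1  [load 110/270]
  160 → van 1  [load 270/270]
  160 → van 2 (new)  [load 160/270]
  50 → van 2  [load 210/270]
  190 → van 3 (new)  [load 190/270]
  50 → van 2  [load 260/270]
  50 → van 3  [load 240/270]
  50 → van 4 (new)  [load 50/270]
  180 → van 4  [load 230/270]
  90 → van 5 (new)  [load 90/270]
5 vans opened.

5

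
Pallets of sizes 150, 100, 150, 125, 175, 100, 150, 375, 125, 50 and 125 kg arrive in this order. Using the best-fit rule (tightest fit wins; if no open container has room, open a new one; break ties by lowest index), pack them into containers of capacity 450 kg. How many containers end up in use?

4

  150 → container 1 (new)  [load 150/450]
  100 → container 1  [load 250/450]
  150 → container 1  [load 400/450]
  125 → container 2 (new)  [load 125/450]
  175 → container 2  [load 300/450]
  100 → container 2  [load 400/450]
  150 → container 3 (new)  [load 150/450]
  375 → container 4 (new)  [load 375/450]
  125 → container 3  [load 275/450]
  50 → container 1  [load 450/450]
  125 → container 3  [load 400/450]
4 containers opened.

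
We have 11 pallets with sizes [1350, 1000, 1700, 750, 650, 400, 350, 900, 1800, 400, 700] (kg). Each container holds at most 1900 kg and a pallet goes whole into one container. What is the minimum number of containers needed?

6

Total = 1800 + 1700 + 1350 + 1000 + 900 + 750 + 700 + 650 + 400 + 400 + 350 = 10000 kg.
Lower bound: ⌈10000/1900⌉ = 6 containers.
A packing using 6 containers:
  container 1: 1800 = 1800
  container 2: 1700 = 1700
  container 3: 1350 + 400 = 1750
  container 4: 1000 + 900 = 1900
  container 5: 750 + 700 + 400 = 1850
  container 6: 650 + 350 = 1000
This matches the lower bound, so 6 is optimal.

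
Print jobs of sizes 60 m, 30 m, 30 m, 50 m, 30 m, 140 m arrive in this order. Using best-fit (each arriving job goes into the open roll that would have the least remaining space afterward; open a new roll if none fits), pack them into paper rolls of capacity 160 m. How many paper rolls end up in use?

3

  60 → roll 1 (new)  [load 60/160]
  30 → roll 1  [load 90/160]
  30 → roll 1  [load 120/160]
  50 → roll 2 (new)  [load 50/160]
  30 → roll 1  [load 150/160]
  140 → roll 3 (new)  [load 140/160]
3 paper rolls opened.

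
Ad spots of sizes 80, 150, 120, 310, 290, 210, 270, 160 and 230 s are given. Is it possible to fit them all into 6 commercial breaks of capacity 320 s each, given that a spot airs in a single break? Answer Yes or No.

No

Total = 1820 s; ⌈1820/320⌉ = 6.
The bound of 6 does not rule out 6, but exhaustive search shows no assignment into 6 commercial breaks of capacity 320 s exists — the minimum is 7.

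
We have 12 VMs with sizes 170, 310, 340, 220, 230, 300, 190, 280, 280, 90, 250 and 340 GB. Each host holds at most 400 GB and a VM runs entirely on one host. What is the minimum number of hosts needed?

10

Total = 340 + 340 + 310 + 300 + 280 + 280 + 250 + 230 + 220 + 190 + 170 + 90 = 3000 GB.
Lower bound: ⌈3000/400⌉ = 8 hosts.
Also, 9 VMs each exceed 200 GB, and no two of those can share a host, so at least 9 hosts are needed.
A packing using 10 hosts:
  host 1: 340 = 340
  host 2: 340 = 340
  host 3: 310 + 90 = 400
  host 4: 300 = 300
  host 5: 280 = 280
  host 6: 280 = 280
  host 7: 250 = 250
  host 8: 230 + 170 = 400
  host 9: 220 = 220
  host 10: 190 = 190
No arrangement into 9 hosts stays within capacity, so 10 is optimal.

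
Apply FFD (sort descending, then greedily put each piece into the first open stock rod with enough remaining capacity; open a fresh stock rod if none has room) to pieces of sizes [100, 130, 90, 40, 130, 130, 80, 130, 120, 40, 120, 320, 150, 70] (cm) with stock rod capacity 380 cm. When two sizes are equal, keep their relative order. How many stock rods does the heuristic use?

Sorted descending: 320, 150, 130, 130, 130, 130, 120, 120, 100, 90, 80, 70, 40, 40.
  320 → stock rod 1 (new)  [load 320/380]
  150 → stock rod 2 (new)  [load 150/380]
  130 → stock rod 2  [load 280/380]
  130 → stock rod 3 (new)  [load 130/380]
  130 → stock rod 3  [load 260/380]
  130 → stock rod 4 (new)  [load 130/380]
  120 → stock rod 3  [load 380/380]
  120 → stock rod 4  [load 250/380]
  100 → stock rod 2  [load 380/380]
  90 → stock rod 4  [load 340/380]
  80 → stock rod 5 (new)  [load 80/380]
  70 → stock rod 5  [load 150/380]
  40 → stock rod 1  [load 360/380]
  40 → stock rod 4  [load 380/380]
5 stock rods opened.

5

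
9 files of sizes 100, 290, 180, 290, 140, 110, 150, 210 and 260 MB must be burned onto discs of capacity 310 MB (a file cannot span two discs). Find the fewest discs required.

6

Total = 290 + 290 + 260 + 210 + 180 + 150 + 140 + 110 + 100 = 1730 MB.
Lower bound: ⌈1730/310⌉ = 6 discs.
A packing using 6 discs:
  disc 1: 290 = 290
  disc 2: 290 = 290
  disc 3: 260 = 260
  disc 4: 210 + 100 = 310
  disc 5: 180 + 110 = 290
  disc 6: 150 + 140 = 290
This matches the lower bound, so 6 is optimal.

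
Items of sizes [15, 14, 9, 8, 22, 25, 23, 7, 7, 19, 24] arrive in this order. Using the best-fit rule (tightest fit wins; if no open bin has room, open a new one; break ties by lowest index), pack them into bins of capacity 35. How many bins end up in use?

  15 → bin 1 (new)  [load 15/35]
  14 → bin 1  [load 29/35]
  9 → bin 2 (new)  [load 9/35]
  8 → bin 2  [load 17/35]
  22 → bin 3 (new)  [load 22/35]
  25 → bin 4 (new)  [load 25/35]
  23 → bin 5 (new)  [load 23/35]
  7 → bin 4  [load 32/35]
  7 → bin 5  [load 30/35]
  19 → bin 6 (new)  [load 19/35]
  24 → bin 7 (new)  [load 24/35]
7 bins opened.

7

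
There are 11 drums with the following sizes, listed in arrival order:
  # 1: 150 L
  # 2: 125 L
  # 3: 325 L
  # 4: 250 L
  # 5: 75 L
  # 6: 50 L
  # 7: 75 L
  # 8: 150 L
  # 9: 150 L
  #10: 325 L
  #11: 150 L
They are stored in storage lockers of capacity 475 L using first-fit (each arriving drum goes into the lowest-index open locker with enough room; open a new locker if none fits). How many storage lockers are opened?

4

  150 → locker 1 (new)  [load 150/475]
  125 → locker 1  [load 275/475]
  325 → locker 2 (new)  [load 325/475]
  250 → locker 3 (new)  [load 250/475]
  75 → locker 1  [load 350/475]
  50 → locker 1  [load 400/475]
  75 → locker 1  [load 475/475]
  150 → locker 2  [load 475/475]
  150 → locker 3  [load 400/475]
  325 → locker 4 (new)  [load 325/475]
  150 → locker 4  [load 475/475]
4 storage lockers opened.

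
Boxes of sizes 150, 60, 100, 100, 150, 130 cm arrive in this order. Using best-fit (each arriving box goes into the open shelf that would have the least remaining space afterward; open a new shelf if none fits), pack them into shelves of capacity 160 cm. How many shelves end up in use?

  150 → shelf 1 (new)  [load 150/160]
  60 → shelf 2 (new)  [load 60/160]
  100 → shelf 2  [load 160/160]
  100 → shelf 3 (new)  [load 100/160]
  150 → shelf 4 (new)  [load 150/160]
  130 → shelf 5 (new)  [load 130/160]
5 shelves opened.

5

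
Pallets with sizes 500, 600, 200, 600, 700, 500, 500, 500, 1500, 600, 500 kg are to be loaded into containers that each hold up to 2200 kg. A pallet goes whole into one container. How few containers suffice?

Total = 1500 + 700 + 600 + 600 + 600 + 500 + 500 + 500 + 500 + 500 + 200 = 6700 kg.
Lower bound: ⌈6700/2200⌉ = 4 containers.
A packing using 4 containers:
  container 1: 1500 + 700 = 2200
  container 2: 600 + 600 + 600 + 200 = 2000
  container 3: 500 + 500 + 500 + 500 = 2000
  container 4: 500 = 500
This matches the lower bound, so 4 is optimal.

4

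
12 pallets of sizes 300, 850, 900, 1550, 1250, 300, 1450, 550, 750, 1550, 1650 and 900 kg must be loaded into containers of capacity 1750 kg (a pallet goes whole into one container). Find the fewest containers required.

Total = 1650 + 1550 + 1550 + 1450 + 1250 + 900 + 900 + 850 + 750 + 550 + 300 + 300 = 12000 kg.
Lower bound: ⌈12000/1750⌉ = 7 containers.
A packing using 8 containers:
  container 1: 1650 = 1650
  container 2: 1550 = 1550
  container 3: 1550 = 1550
  container 4: 1450 + 300 = 1750
  container 5: 1250 + 300 = 1550
  container 6: 900 + 850 = 1750
  container 7: 900 + 750 = 1650
  container 8: 550 = 550
No arrangement into 7 containers stays within capacity, so 8 is optimal.

8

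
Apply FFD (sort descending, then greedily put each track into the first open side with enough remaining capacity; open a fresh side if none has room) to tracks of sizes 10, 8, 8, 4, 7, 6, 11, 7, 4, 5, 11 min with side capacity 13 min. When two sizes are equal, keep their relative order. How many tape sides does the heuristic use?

7

Sorted descending: 11, 11, 10, 8, 8, 7, 7, 6, 5, 4, 4.
  11 → side 1 (new)  [load 11/13]
  11 → side 2 (new)  [load 11/13]
  10 → side 3 (new)  [load 10/13]
  8 → side 4 (new)  [load 8/13]
  8 → side 5 (new)  [load 8/13]
  7 → side 6 (new)  [load 7/13]
  7 → side 7 (new)  [load 7/13]
  6 → side 6  [load 13/13]
  5 → side 4  [load 13/13]
  4 → side 5  [load 12/13]
  4 → side 7  [load 11/13]
7 tape sides opened.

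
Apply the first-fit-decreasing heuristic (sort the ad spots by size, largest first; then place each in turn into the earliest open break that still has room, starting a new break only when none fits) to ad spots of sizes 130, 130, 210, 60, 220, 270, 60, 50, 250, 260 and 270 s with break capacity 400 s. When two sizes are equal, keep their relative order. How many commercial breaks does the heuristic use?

6

Sorted descending: 270, 270, 260, 250, 220, 210, 130, 130, 60, 60, 50.
  270 → break 1 (new)  [load 270/400]
  270 → break 2 (new)  [load 270/400]
  260 → break 3 (new)  [load 260/400]
  250 → break 4 (new)  [load 250/400]
  220 → break 5 (new)  [load 220/400]
  210 → break 6 (new)  [load 210/400]
  130 → break 1  [load 400/400]
  130 → break 2  [load 400/400]
  60 → break 3  [load 320/400]
  60 → break 3  [load 380/400]
  50 → break 4  [load 300/400]
6 commercial breaks opened.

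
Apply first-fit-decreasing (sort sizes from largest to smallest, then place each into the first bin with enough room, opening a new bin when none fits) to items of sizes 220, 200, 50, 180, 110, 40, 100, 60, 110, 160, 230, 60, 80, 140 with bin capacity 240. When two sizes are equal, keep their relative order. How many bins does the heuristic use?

8

Sorted descending: 230, 220, 200, 180, 160, 140, 110, 110, 100, 80, 60, 60, 50, 40.
  230 → bin 1 (new)  [load 230/240]
  220 → bin 2 (new)  [load 220/240]
  200 → bin 3 (new)  [load 200/240]
  180 → bin 4 (new)  [load 180/240]
  160 → bin 5 (new)  [load 160/240]
  140 → bin 6 (new)  [load 140/240]
  110 → bin 7 (new)  [load 110/240]
  110 → bin 7  [load 220/240]
  100 → bin 6  [load 240/240]
  80 → bin 5  [load 240/240]
  60 → bin 4  [load 240/240]
  60 → bin 8 (new)  [load 60/240]
  50 → bin 8  [load 110/240]
  40 → bin 3  [load 240/240]
8 bins opened.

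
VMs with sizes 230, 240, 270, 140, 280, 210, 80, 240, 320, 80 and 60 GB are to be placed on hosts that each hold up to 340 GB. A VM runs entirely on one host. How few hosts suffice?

8

Total = 320 + 280 + 270 + 240 + 240 + 230 + 210 + 140 + 80 + 80 + 60 = 2150 GB.
Lower bound: ⌈2150/340⌉ = 7 hosts.
A packing using 8 hosts:
  host 1: 320 = 320
  host 2: 280 + 60 = 340
  host 3: 270 = 270
  host 4: 240 + 80 = 320
  host 5: 240 + 80 = 320
  host 6: 230 = 230
  host 7: 210 = 210
  host 8: 140 = 140
No arrangement into 7 hosts stays within capacity, so 8 is optimal.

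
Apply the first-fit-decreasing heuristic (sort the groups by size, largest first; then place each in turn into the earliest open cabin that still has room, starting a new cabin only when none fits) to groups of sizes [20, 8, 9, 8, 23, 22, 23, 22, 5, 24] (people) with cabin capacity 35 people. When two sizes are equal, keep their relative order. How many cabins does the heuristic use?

Sorted descending: 24, 23, 23, 22, 22, 20, 9, 8, 8, 5.
  24 → cabin 1 (new)  [load 24/35]
  23 → cabin 2 (new)  [load 23/35]
  23 → cabin 3 (new)  [load 23/35]
  22 → cabin 4 (new)  [load 22/35]
  22 → cabin 5 (new)  [load 22/35]
  20 → cabin 6 (new)  [load 20/35]
  9 → cabin 1  [load 33/35]
  8 → cabin 2  [load 31/35]
  8 → cabin 3  [load 31/35]
  5 → cabin 4  [load 27/35]
6 cabins opened.

6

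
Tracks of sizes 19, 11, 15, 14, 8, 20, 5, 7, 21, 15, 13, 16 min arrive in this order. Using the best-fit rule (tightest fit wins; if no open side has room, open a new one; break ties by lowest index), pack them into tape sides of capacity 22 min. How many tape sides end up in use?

9

  19 → side 1 (new)  [load 19/22]
  11 → side 2 (new)  [load 11/22]
  15 → side 3 (new)  [load 15/22]
  14 → side 4 (new)  [load 14/22]
  8 → side 4  [load 22/22]
  20 → side 5 (new)  [load 20/22]
  5 → side 3  [load 20/22]
  7 → side 2  [load 18/22]
  21 → side 6 (new)  [load 21/22]
  15 → side 7 (new)  [load 15/22]
  13 → side 8 (new)  [load 13/22]
  16 → side 9 (new)  [load 16/22]
9 tape sides opened.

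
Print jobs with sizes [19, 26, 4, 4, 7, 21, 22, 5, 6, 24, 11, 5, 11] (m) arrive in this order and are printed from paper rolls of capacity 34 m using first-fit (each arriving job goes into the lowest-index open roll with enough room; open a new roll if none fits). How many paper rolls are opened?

6

  19 → roll 1 (new)  [load 19/34]
  26 → roll 2 (new)  [load 26/34]
  4 → roll 1  [load 23/34]
  4 → roll 1  [load 27/34]
  7 → roll 1  [load 34/34]
  21 → roll 3 (new)  [load 21/34]
  22 → roll 4 (new)  [load 22/34]
  5 → roll 2  [load 31/34]
  6 → roll 3  [load 27/34]
  24 → roll 5 (new)  [load 24/34]
  11 → roll 4  [load 33/34]
  5 → roll 3  [load 32/34]
  11 → roll 6 (new)  [load 11/34]
6 paper rolls opened.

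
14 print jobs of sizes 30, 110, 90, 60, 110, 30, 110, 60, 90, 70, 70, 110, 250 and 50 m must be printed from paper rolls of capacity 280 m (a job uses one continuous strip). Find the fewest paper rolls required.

5

Total = 250 + 110 + 110 + 110 + 110 + 90 + 90 + 70 + 70 + 60 + 60 + 50 + 30 + 30 = 1240 m.
Lower bound: ⌈1240/280⌉ = 5 paper rolls.
A packing using 5 paper rolls:
  roll 1: 250 + 30 = 280
  roll 2: 110 + 110 + 60 = 280
  roll 3: 110 + 110 + 60 = 280
  roll 4: 90 + 90 + 70 + 30 = 280
  roll 5: 70 + 50 = 120
This matches the lower bound, so 5 is optimal.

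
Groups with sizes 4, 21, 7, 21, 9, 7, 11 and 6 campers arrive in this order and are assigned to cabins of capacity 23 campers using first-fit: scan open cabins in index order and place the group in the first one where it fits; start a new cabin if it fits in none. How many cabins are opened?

5

  4 → cabin 1 (new)  [load 4/23]
  21 → cabin 2 (new)  [load 21/23]
  7 → cabin 1  [load 11/23]
  21 → cabin 3 (new)  [load 21/23]
  9 → cabin 1  [load 20/23]
  7 → cabin 4 (new)  [load 7/23]
  11 → cabin 4  [load 18/23]
  6 → cabin 5 (new)  [load 6/23]
5 cabins opened.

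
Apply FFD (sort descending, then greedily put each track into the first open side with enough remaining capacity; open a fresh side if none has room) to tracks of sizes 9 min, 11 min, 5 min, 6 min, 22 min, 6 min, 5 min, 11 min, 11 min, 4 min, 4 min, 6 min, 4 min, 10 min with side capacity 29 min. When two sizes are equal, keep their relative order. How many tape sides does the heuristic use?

Sorted descending: 22, 11, 11, 11, 10, 9, 6, 6, 6, 5, 5, 4, 4, 4.
  22 → side 1 (new)  [load 22/29]
  11 → side 2 (new)  [load 11/29]
  11 → side 2  [load 22/29]
  11 → side 3 (new)  [load 11/29]
  10 → side 3  [load 21/29]
  9 → side 4 (new)  [load 9/29]
  6 → side 1  [load 28/29]
  6 → side 2  [load 28/29]
  6 → side 3  [load 27/29]
  5 → side 4  [load 14/29]
  5 → side 4  [load 19/29]
  4 → side 4  [load 23/29]
  4 → side 4  [load 27/29]
  4 → side 5 (new)  [load 4/29]
5 tape sides opened.

5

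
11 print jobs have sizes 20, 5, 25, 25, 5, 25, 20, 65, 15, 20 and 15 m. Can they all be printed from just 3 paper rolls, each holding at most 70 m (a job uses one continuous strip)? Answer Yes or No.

Total = 240 m; ⌈240/70⌉ = 4.
At least 4 paper rolls are required, but only 3 are allowed.

No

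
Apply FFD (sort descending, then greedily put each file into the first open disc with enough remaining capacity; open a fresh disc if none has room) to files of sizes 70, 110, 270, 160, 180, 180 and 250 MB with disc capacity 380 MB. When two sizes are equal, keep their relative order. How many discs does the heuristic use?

4

Sorted descending: 270, 250, 180, 180, 160, 110, 70.
  270 → disc 1 (new)  [load 270/380]
  250 → disc 2 (new)  [load 250/380]
  180 → disc 3 (new)  [load 180/380]
  180 → disc 3  [load 360/380]
  160 → disc 4 (new)  [load 160/380]
  110 → disc 1  [load 380/380]
  70 → disc 2  [load 320/380]
4 discs opened.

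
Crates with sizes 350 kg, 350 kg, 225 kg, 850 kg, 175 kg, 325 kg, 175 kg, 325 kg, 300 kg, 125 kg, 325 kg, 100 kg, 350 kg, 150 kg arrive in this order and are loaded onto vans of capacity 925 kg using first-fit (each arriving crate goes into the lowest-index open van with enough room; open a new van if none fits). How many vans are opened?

  350 → van 1 (new)  [load 350/925]
  350 → van 1  [load 700/925]
  225 → van 1  [load 925/925]
  850 → van 2 (new)  [load 850/925]
  175 → van 3 (new)  [load 175/925]
  325 → van 3  [load 500/925]
  175 → van 3  [load 675/925]
  325 → van 4 (new)  [load 325/925]
  300 → van 4  [load 625/925]
  125 → van 3  [load 800/925]
  325 → van 5 (new)  [load 325/925]
  100 → van 3  [load 900/925]
  350 → van 5  [load 675/925]
  150 → van 4  [load 775/925]
5 vans opened.

5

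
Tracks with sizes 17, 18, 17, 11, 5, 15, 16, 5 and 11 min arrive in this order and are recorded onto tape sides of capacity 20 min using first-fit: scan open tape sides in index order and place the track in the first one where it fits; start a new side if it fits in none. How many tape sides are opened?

  17 → side 1 (new)  [load 17/20]
  18 → side 2 (new)  [load 18/20]
  17 → side 3 (new)  [load 17/20]
  11 → side 4 (new)  [load 11/20]
  5 → side 4  [load 16/20]
  15 → side 5 (new)  [load 15/20]
  16 → side 6 (new)  [load 16/20]
  5 → side 5  [load 20/20]
  11 → side 7 (new)  [load 11/20]
7 tape sides opened.

7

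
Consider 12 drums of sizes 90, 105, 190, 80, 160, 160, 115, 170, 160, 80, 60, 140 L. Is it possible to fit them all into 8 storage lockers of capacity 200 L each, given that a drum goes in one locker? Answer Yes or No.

No

Total = 1510 L; ⌈1510/200⌉ = 8.
The bound of 8 does not rule out 8, but exhaustive search shows no assignment into 8 storage lockers of capacity 200 L exists — the minimum is 9.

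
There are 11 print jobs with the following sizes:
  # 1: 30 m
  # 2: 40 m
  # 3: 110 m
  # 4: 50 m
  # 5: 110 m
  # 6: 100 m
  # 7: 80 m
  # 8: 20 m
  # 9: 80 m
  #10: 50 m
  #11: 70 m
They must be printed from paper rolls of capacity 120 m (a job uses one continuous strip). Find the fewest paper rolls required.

7

Total = 110 + 110 + 100 + 80 + 80 + 70 + 50 + 50 + 40 + 30 + 20 = 740 m.
Lower bound: ⌈740/120⌉ = 7 paper rolls.
A packing using 7 paper rolls:
  roll 1: 110 = 110
  roll 2: 110 = 110
  roll 3: 100 + 20 = 120
  roll 4: 80 + 40 = 120
  roll 5: 80 + 30 = 110
  roll 6: 70 + 50 = 120
  roll 7: 50 = 50
This matches the lower bound, so 7 is optimal.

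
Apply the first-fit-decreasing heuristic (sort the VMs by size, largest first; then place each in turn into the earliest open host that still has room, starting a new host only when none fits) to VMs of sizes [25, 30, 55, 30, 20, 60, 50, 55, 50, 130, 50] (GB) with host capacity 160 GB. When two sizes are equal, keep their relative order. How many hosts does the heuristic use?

4

Sorted descending: 130, 60, 55, 55, 50, 50, 50, 30, 30, 25, 20.
  130 → host 1 (new)  [load 130/160]
  60 → host 2 (new)  [load 60/160]
  55 → host 2  [load 115/160]
  55 → host 3 (new)  [load 55/160]
  50 → host 3  [load 105/160]
  50 → host 3  [load 155/160]
  50 → host 4 (new)  [load 50/160]
  30 → host 1  [load 160/160]
  30 → host 2  [load 145/160]
  25 → host 4  [load 75/160]
  20 → host 4  [load 95/160]
4 hosts opened.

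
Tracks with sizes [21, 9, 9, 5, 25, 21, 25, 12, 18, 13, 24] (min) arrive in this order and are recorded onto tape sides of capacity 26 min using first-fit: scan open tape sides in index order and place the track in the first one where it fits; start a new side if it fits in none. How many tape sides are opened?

  21 → side 1 (new)  [load 21/26]
  9 → side 2 (new)  [load 9/26]
  9 → side 2  [load 18/26]
  5 → side 1  [load 26/26]
  25 → side 3 (new)  [load 25/26]
  21 → side 4 (new)  [load 21/26]
  25 → side 5 (new)  [load 25/26]
  12 → side 6 (new)  [load 12/26]
  18 → side 7 (new)  [load 18/26]
  13 → side 6  [load 25/26]
  24 → side 8 (new)  [load 24/26]
8 tape sides opened.

8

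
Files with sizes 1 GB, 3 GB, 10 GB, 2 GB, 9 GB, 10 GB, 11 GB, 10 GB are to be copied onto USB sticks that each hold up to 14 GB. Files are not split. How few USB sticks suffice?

5

Total = 11 + 10 + 10 + 10 + 9 + 3 + 2 + 1 = 56 GB.
Lower bound: ⌈56/14⌉ = 4 USB sticks.
Also, 5 files each exceed 7 GB, and no two of those can share a USB stick, so at least 5 USB sticks are needed.
A packing using 5 USB sticks:
  USB stick 1: 11 + 3 = 14
  USB stick 2: 10 + 2 + 1 = 13
  USB stick 3: 10 = 10
  USB stick 4: 10 = 10
  USB stick 5: 9 = 9
This matches the lower bound, so 5 is optimal.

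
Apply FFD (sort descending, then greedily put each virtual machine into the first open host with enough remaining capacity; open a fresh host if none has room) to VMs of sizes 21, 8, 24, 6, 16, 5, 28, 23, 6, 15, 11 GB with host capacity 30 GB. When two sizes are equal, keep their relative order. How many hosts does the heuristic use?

6

Sorted descending: 28, 24, 23, 21, 16, 15, 11, 8, 6, 6, 5.
  28 → host 1 (new)  [load 28/30]
  24 → host 2 (new)  [load 24/30]
  23 → host 3 (new)  [load 23/30]
  21 → host 4 (new)  [load 21/30]
  16 → host 5 (new)  [load 16/30]
  15 → host 6 (new)  [load 15/30]
  11 → host 5  [load 27/30]
  8 → host 4  [load 29/30]
  6 → host 2  [load 30/30]
  6 → host 3  [load 29/30]
  5 → host 6  [load 20/30]
6 hosts opened.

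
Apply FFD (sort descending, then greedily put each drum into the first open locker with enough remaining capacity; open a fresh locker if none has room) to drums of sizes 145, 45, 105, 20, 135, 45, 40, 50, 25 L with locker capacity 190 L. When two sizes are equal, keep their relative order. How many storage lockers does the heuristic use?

Sorted descending: 145, 135, 105, 50, 45, 45, 40, 25, 20.
  145 → locker 1 (new)  [load 145/190]
  135 → locker 2 (new)  [load 135/190]
  105 → locker 3 (new)  [load 105/190]
  50 → locker 2  [load 185/190]
  45 → locker 1  [load 190/190]
  45 → locker 3  [load 150/190]
  40 → locker 3  [load 190/190]
  25 → locker 4 (new)  [load 25/190]
  20 → locker 4  [load 45/190]
4 storage lockers opened.

4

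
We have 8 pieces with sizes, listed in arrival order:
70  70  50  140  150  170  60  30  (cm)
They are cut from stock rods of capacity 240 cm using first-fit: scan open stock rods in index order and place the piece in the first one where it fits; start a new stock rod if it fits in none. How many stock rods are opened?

4

  70 → stock rod 1 (new)  [load 70/240]
  70 → stock rod 1  [load 140/240]
  50 → stock rod 1  [load 190/240]
  140 → stock rod 2 (new)  [load 140/240]
  150 → stock rod 3 (new)  [load 150/240]
  170 → stock rod 4 (new)  [load 170/240]
  60 → stock rod 2  [load 200/240]
  30 → stock rod 1  [load 220/240]
4 stock rods opened.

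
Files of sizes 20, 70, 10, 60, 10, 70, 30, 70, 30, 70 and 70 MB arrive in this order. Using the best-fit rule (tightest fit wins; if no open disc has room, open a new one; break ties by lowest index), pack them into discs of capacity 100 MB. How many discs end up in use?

6

  20 → disc 1 (new)  [load 20/100]
  70 → disc 1  [load 90/100]
  10 → disc 1  [load 100/100]
  60 → disc 2 (new)  [load 60/100]
  10 → disc 2  [load 70/100]
  70 → disc 3 (new)  [load 70/100]
  30 → disc 2  [load 100/100]
  70 → disc 4 (new)  [load 70/100]
  30 → disc 3  [load 100/100]
  70 → disc 5 (new)  [load 70/100]
  70 → disc 6 (new)  [load 70/100]
6 discs opened.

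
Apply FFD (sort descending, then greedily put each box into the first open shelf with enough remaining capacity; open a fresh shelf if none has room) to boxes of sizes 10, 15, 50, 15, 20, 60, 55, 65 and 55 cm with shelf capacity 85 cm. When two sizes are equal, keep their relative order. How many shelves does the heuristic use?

5

Sorted descending: 65, 60, 55, 55, 50, 20, 15, 15, 10.
  65 → shelf 1 (new)  [load 65/85]
  60 → shelf 2 (new)  [load 60/85]
  55 → shelf 3 (new)  [load 55/85]
  55 → shelf 4 (new)  [load 55/85]
  50 → shelf 5 (new)  [load 50/85]
  20 → shelf 1  [load 85/85]
  15 → shelf 2  [load 75/85]
  15 → shelf 3  [load 70/85]
  10 → shelf 2  [load 85/85]
5 shelves opened.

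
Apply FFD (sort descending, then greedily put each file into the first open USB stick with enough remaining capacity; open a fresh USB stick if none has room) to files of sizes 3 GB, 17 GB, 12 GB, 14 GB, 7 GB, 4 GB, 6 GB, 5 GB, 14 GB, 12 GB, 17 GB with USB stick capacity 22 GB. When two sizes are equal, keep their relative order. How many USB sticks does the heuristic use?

Sorted descending: 17, 17, 14, 14, 12, 12, 7, 6, 5, 4, 3.
  17 → USB stick 1 (new)  [load 17/22]
  17 → USB stick 2 (new)  [load 17/22]
  14 → USB stick 3 (new)  [load 14/22]
  14 → USB stick 4 (new)  [load 14/22]
  12 → USB stick 5 (new)  [load 12/22]
  12 → USB stick 6 (new)  [load 12/22]
  7 → USB stick 3  [load 21/22]
  6 → USB stick 4  [load 20/22]
  5 → USB stick 1  [load 22/22]
  4 → USB stick 2  [load 21/22]
  3 → USB stick 5  [load 15/22]
6 USB sticks opened.

6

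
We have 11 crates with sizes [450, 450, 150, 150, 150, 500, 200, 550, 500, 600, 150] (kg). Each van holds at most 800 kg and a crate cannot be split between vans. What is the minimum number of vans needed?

6

Total = 600 + 550 + 500 + 500 + 450 + 450 + 200 + 150 + 150 + 150 + 150 = 3850 kg.
Lower bound: ⌈3850/800⌉ = 5 vans.
Also, 6 crates each exceed 400 kg, and no two of those can share a van, so at least 6 vans are needed.
A packing using 6 vans:
  van 1: 600 + 200 = 800
  van 2: 550 + 150 = 700
  van 3: 500 + 150 + 150 = 800
  van 4: 500 + 150 = 650
  van 5: 450 = 450
  van 6: 450 = 450
This matches the lower bound, so 6 is optimal.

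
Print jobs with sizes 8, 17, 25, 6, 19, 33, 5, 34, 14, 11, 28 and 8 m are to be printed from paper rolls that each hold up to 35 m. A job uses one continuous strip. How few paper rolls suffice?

7

Total = 34 + 33 + 28 + 25 + 19 + 17 + 14 + 11 + 8 + 8 + 6 + 5 = 208 m.
Lower bound: ⌈208/35⌉ = 6 paper rolls.
A packing using 7 paper rolls:
  roll 1: 34 = 34
  roll 2: 33 = 33
  roll 3: 28 + 6 = 34
  roll 4: 25 + 8 = 33
  roll 5: 19 + 14 = 33
  roll 6: 17 + 11 + 5 = 33
  roll 7: 8 = 8
No arrangement into 6 paper rolls stays within capacity, so 7 is optimal.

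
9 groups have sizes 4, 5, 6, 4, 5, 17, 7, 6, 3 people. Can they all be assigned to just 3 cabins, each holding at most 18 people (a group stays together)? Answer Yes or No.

No

Total = 57 people; ⌈57/18⌉ = 4.
At least 4 cabins are required, but only 3 are allowed.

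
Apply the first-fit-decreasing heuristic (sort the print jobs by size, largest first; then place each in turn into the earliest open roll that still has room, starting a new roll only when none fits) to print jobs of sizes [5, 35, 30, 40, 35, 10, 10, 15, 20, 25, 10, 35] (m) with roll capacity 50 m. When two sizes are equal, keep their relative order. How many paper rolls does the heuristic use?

Sorted descending: 40, 35, 35, 35, 30, 25, 20, 15, 10, 10, 10, 5.
  40 → roll 1 (new)  [load 40/50]
  35 → roll 2 (new)  [load 35/50]
  35 → roll 3 (new)  [load 35/50]
  35 → roll 4 (new)  [load 35/50]
  30 → roll 5 (new)  [load 30/50]
  25 → roll 6 (new)  [load 25/50]
  20 → roll 5  [load 50/50]
  15 → roll 2  [load 50/50]
  10 → roll 1  [load 50/50]
  10 → roll 3  [load 45/50]
  10 → roll 4  [load 45/50]
  5 → roll 3  [load 50/50]
6 paper rolls opened.

6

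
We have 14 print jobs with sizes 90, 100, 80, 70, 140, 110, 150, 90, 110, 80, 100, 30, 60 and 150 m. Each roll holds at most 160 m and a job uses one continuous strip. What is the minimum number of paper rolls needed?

10

Total = 150 + 150 + 140 + 110 + 110 + 100 + 100 + 90 + 90 + 80 + 80 + 70 + 60 + 30 = 1360 m.
Lower bound: ⌈1360/160⌉ = 9 paper rolls.
A packing using 10 paper rolls:
  roll 1: 150 = 150
  roll 2: 150 = 150
  roll 3: 140 = 140
  roll 4: 110 + 30 = 140
  roll 5: 110 = 110
  roll 6: 100 + 60 = 160
  roll 7: 100 = 100
  roll 8: 90 + 70 = 160
  roll 9: 90 = 90
  roll 10: 80 + 80 = 160
No arrangement into 9 paper rolls stays within capacity, so 10 is optimal.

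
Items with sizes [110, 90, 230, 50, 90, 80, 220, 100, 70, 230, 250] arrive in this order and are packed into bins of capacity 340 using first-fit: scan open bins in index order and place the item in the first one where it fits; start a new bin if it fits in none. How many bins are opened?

  110 → bin 1 (new)  [load 110/340]
  90 → bin 1  [load 200/340]
  230 → bin 2 (new)  [load 230/340]
  50 → bin 1  [load 250/340]
  90 → bin 1  [load 340/340]
  80 → bin 2  [load 310/340]
  220 → bin 3 (new)  [load 220/340]
  100 → bin 3  [load 320/340]
  70 → bin 4 (new)  [load 70/340]
  230 → bin 4  [load 300/340]
  250 → bin 5 (new)  [load 250/340]
5 bins opened.

5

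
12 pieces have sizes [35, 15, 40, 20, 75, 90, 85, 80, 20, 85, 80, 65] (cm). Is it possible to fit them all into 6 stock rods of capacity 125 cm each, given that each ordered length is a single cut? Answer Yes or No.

Total = 690 cm; ⌈690/125⌉ = 6.
7 pieces each exceed half the capacity and cannot share a stock rod, forcing at least 7 stock rods.
At least 7 stock rods are required, but only 6 are allowed.

No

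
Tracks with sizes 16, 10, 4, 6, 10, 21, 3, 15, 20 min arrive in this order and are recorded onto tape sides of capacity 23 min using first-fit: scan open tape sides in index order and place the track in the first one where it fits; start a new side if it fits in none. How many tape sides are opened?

  16 → side 1 (new)  [load 16/23]
  10 → side 2 (new)  [load 10/23]
  4 → side 1  [load 20/23]
  6 → side 2  [load 16/23]
  10 → side 3 (new)  [load 10/23]
  21 → side 4 (new)  [load 21/23]
  3 → side 1  [load 23/23]
  15 → side 5 (new)  [load 15/23]
  20 → side 6 (new)  [load 20/23]
6 tape sides opened.

6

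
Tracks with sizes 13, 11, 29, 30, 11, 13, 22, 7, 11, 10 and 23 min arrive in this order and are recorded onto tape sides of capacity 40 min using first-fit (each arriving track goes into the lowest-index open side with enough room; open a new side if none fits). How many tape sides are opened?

5

  13 → side 1 (new)  [load 13/40]
  11 → side 1  [load 24/40]
  29 → side 2 (new)  [load 29/40]
  30 → side 3 (new)  [load 30/40]
  11 → side 1  [load 35/40]
  13 → side 4 (new)  [load 13/40]
  22 → side 4  [load 35/40]
  7 → side 2  [load 36/40]
  11 → side 5 (new)  [load 11/40]
  10 → side 3  [load 40/40]
  23 → side 5  [load 34/40]
5 tape sides opened.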